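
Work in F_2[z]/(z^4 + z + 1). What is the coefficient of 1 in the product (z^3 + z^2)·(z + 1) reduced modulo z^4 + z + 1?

Multiply in F_2[z]: (z^3 + z^2)·(z + 1) = z^4 + z^2.
Reduce using z^4 ≡ z + 1 (mod z^4 + z + 1).
Reduced: z^2 + z + 1.

1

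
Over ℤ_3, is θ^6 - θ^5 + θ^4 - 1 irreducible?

No

Write m(θ) = θ^6 - θ^5 + θ^4 - 1.
Check for roots in ℤ_3: m(0) = 2; m(1) = 0 → root; m(2) = 2.
m(1) = 0, so (θ − 1) divides m(θ); m is reducible.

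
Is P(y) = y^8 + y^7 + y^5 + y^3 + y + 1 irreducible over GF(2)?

No

Check for roots in GF(2): P(0) = 1; P(1) = 0 → root.
P(1) = 0, so (y − 1) divides P(y); P is reducible.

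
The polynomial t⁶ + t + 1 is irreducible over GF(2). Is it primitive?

Write f(t) = t⁶ + t + 1.
|GF(2^6)^×| = 2^6 − 1 = 63. Prime factorization: 63 = 3^2·7.
f is primitive ⇔ t has order 63 in GF(2)[t]/(f), i.e. t^(63/q) ≠ 1 for each prime q | 63.
t^(21) mod f = t⁵ + t⁴ + t³ + t + 1.
t^(9) mod f = t⁴ + t³.
None equal 1, so t has full order 63; f is primitive.

Yes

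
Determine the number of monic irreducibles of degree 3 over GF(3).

Gauss's count: N_{3}(3) = (1/3) Σ_{d|3} μ(3/d)·3^d.
Divisors of 3: 1, 3; μ(3/d) for each: -1, 1.
Σ = − 3^1 + 3^3 = 24.
N = 24/3 = 8.

8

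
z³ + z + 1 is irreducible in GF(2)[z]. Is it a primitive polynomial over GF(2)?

Write f(z) = z³ + z + 1.
|GF(2^3)^×| = 2^3 − 1 = 7. Prime factorization: 7 = 7.
f is primitive ⇔ z has order 7 in GF(2)[z]/(f), i.e. z^(7/q) ≠ 1 for each prime q | 7.
z^(1) mod f = z.
None equal 1, so z has full order 7; f is primitive.

Yes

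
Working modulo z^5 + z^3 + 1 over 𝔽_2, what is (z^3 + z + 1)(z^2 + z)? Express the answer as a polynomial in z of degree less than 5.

Multiply in 𝔽_2[z]: (z^3 + z + 1)·(z^2 + z) = z^5 + z^4 + z^3 + z.
Reduce using z^5 ≡ z^3 + 1 (mod z^5 + z^3 + 1).
Reduced: z^4 + z + 1.

z^4 + z + 1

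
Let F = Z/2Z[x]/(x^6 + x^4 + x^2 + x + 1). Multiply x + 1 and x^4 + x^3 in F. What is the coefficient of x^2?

Multiply in Z/2Z[x]: (x + 1)·(x^4 + x^3) = x^5 + x^3.
Reduced: x^5 + x^3.

0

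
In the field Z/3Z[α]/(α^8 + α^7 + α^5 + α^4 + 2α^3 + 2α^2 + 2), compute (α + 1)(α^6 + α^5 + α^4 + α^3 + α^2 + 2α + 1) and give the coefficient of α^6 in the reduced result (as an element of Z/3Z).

Multiply in Z/3Z[α]: (α + 1)·(α^6 + α^5 + α^4 + α^3 + α^2 + 2α + 1) = α^7 + 2α^6 + 2α^5 + 2α^4 + 2α^3 + 1.
Reduced: α^7 + 2α^6 + 2α^5 + 2α^4 + 2α^3 + 1.

2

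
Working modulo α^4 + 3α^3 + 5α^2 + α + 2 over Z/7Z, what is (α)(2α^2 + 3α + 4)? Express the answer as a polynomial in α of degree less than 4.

2α^3 + 3α^2 + 4α

Multiply in Z/7Z[α]: (α)·(2α^2 + 3α + 4) = 2α^3 + 3α^2 + 4α.
Reduced: 2α^3 + 3α^2 + 4α.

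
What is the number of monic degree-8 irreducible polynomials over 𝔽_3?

810

x^(3^8) − x is the product of all monic irreducibles of degree dividing 8; Möbius inversion gives N = (1/8) Σ μ(8/d)·3^d.
Divisors of 8: 1, 2, 4, 8; μ(8/d) for each: 0, 0, -1, 1.
Σ = − 3^4 + 3^8 = 6480.
N = 6480/8 = 810.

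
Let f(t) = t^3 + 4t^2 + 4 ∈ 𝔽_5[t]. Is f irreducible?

Check for roots in 𝔽_5: f(0) = 4; f(1) = 4; f(2) = 3; f(3) = 2; f(4) = 2.
No roots. A degree-3 polynomial over a field with no linear factor is irreducible.

Yes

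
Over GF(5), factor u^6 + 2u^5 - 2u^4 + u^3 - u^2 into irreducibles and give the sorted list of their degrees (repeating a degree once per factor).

Write f(u) = u^6 + 2u^5 - 2u^4 + u^3 - u^2.
Roots in GF(5): f(0) = 0 → root; f(1) = 1; f(2) = 0 → root; f(3) = 1; f(4) = 0 → root.
Linear factors from roots: (u), (u - 2), (u + 1).
Complete factorization: f(u) = (u + 1)·(u - 2)·(u)^2·(u^2 - 2u - 2).
Factor degrees with multiplicity: 1 + 1 + 1 + 1 + 2 = 6.

1, 1, 1, 1, 2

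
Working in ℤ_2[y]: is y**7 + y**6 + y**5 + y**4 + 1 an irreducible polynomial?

Yes

Write g(y) = y**7 + y**6 + y**5 + y**4 + 1.
Check for roots in ℤ_2: g(0) = 1; g(1) = 1.
No roots, so no linear factors.
Monic irreducibles of degree 2 over GF(2): y**2 + y + 1.
None of them divide g (all give nonzero remainder).
Monic irreducibles of degree 3 over GF(2): y**3 + y + 1, y**3 + y**2 + 1.
None of them divide g (all give nonzero remainder).
No irreducible factor of degree ≤ 3 exists, so g is irreducible over GF(2).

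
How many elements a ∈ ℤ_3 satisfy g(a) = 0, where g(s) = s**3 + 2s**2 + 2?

1

Evaluate at each of the 3 elements of ℤ_3:
g(0) = 2; g(1) = 2; g(2) = 0 → root.
Roots: {2}.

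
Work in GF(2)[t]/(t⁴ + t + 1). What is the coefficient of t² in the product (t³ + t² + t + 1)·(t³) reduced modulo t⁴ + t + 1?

Multiply in GF(2)[t]: (t³ + t² + t + 1)·(t³) = t⁶ + t⁵ + t⁴ + t³.
Reduce using t⁴ ≡ t + 1 (mod t⁴ + t + 1).
Reduced: 1.

0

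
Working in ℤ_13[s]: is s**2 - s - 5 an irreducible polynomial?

Write f(s) = s**2 - s - 5.
Check each element of ℤ_13 for a root: f(0)=8, f(1)=8, f(2)=10, f(3)=1, f(4)=7, f(5)=2, f(6)=12, f(7)=11, f(8)=12, f(9)=2, f(10)=7, f(11)=1, f(12)=10.
No roots. A degree-2 polynomial over a field with no linear factor is irreducible.

Yes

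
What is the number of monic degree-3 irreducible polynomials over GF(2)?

x^(2^3) − x is the product of all monic irreducibles of degree dividing 3; Möbius inversion gives N = (1/3) Σ μ(3/d)·2^d.
Divisors of 3: 1, 3; μ(3/d) for each: -1, 1.
Σ = − 2^1 + 2^3 = 6.
N = 6/3 = 2.

2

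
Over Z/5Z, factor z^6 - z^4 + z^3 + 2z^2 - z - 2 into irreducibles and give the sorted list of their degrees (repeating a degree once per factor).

Write f(z) = z^6 - z^4 + z^3 + 2z^2 - z - 2.
Roots in Z/5Z: f(0) = 3; f(1) = 0 → root; f(2) = 0 → root; f(3) = 3; f(4) = 0 → root.
Linear factors from roots: (z - 1), (z - 2), (z + 1).
Complete factorization: f(z) = (z + 1)·(z - 2)·(z - 1)·(z^3 + 2z^2 - z - 1).
Factor degrees with multiplicity: 1 + 1 + 1 + 3 = 6.

1, 1, 1, 3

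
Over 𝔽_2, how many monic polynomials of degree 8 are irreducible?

The number of monic irreducibles of degree 8 over GF(2) is (1/8)·Σ_{d∣8} μ(8/d) 2^d.
Divisors of 8: 1, 2, 4, 8; μ(8/d) for each: 0, 0, -1, 1.
Σ = − 2^4 + 2^8 = 240.
N = 240/8 = 30.

30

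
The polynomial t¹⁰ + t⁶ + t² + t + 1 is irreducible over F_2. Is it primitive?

Write f(t) = t¹⁰ + t⁶ + t² + t + 1.
|GF(2^10)^×| = 2^10 − 1 = 1023. Prime factorization: 1023 = 3·11·31.
f is primitive ⇔ t has order 1023 in GF(2)[t]/(f), i.e. t^(1023/q) ≠ 1 for each prime q | 1023.
t^(341) mod f = 1
t^(93) mod f = t⁹ + t⁸ + t⁷ + t⁴ + t³ + t².
t^(33) mod f = t⁷ + t⁶ + t⁵ + t⁴ + t² + t.
Since t^(341) = 1, the order of t divides 341 < 1023; not primitive.

No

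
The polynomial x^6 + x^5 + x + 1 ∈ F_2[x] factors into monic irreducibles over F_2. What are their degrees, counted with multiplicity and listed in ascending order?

1, 1, 4

Write f(x) = x^6 + x^5 + x + 1.
Roots in F_2: f(0) = 1; f(1) = 0 → root.
Linear factors from roots: (x + 1).
Complete factorization: f(x) = (x + 1)^2·(x^4 + x^3 + x^2 + x + 1).
Factor degrees with multiplicity: 1 + 1 + 4 = 6.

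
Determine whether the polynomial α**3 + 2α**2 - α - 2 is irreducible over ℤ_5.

No

Write h(α) = α**3 + 2α**2 - α - 2.
Check for roots in ℤ_5: h(0) = 3; h(1) = 0 → root; h(2) = 2; h(3) = 0 → root; h(4) = 0 → root.
h(1) = 0, so (α − 1) divides h(α); h is reducible.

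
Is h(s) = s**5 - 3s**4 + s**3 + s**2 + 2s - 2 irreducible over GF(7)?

Check for roots in GF(7): h(0) = 5; h(1) = 0 → root; h(2) = 5; h(3) = 5; h(4) = 6; h(5) = 1; h(6) = 6.
h(1) = 0, so (s − 1) divides h(s); h is reducible.

No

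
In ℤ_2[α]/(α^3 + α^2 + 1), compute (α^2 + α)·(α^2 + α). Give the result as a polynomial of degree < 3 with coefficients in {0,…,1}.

α + 1

Multiply in ℤ_2[α]: (α^2 + α)·(α^2 + α) = α^4 + α^2.
Reduce using α^3 ≡ α^2 + 1 (mod α^3 + α^2 + 1).
Reduced: α + 1.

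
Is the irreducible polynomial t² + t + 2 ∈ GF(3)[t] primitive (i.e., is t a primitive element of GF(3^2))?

Write f(t) = t² + t + 2.
|GF(3^2)^×| = 3^2 − 1 = 8. Prime factorization: 8 = 2^3.
f is primitive ⇔ t has order 8 in GF(3)[t]/(f), i.e. t^(8/q) ≠ 1 for each prime q | 8.
t^(4) mod f = 2.
None equal 1, so t has full order 8; f is primitive.

Yes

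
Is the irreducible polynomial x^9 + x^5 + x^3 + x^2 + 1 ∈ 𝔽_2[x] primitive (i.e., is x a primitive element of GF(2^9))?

Write f(x) = x^9 + x^5 + x^3 + x^2 + 1.
|GF(2^9)^×| = 2^9 − 1 = 511. Prime factorization: 511 = 7·73.
f is primitive ⇔ x has order 511 in GF(2)[x]/(f), i.e. x^(511/q) ≠ 1 for each prime q | 511.
x^(73) mod f = x^7 + x^6 + x^4 + x^3 + x^2 + x + 1.
x^(7) mod f = x^7.
None equal 1, so x has full order 511; f is primitive.

Yes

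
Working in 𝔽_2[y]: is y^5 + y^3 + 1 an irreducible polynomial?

Yes

Write h(y) = y^5 + y^3 + 1.
Check for roots in 𝔽_2: h(0) = 1; h(1) = 1.
No roots, so no linear factors.
Monic irreducibles of degree 2 over GF(2): y^2 + y + 1.
None of them divide h (all give nonzero remainder).
No irreducible factor of degree ≤ 2 exists, so h is irreducible over GF(2).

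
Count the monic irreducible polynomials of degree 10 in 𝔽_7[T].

28245840

The number of monic irreducibles of degree 10 over GF(7) is (1/10)·Σ_{d∣10} μ(10/d) 7^d.
Divisors of 10: 1, 2, 5, 10; μ(10/d) for each: 1, -1, -1, 1.
Σ = 7^1 − 7^2 − 7^5 + 7^10 = 282458400.
N = 282458400/10 = 28245840.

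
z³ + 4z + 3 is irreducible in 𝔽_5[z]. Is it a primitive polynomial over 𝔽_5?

Yes

Write f(z) = z³ + 4z + 3.
|GF(5^3)^×| = 5^3 − 1 = 124. Prime factorization: 124 = 2^2·31.
f is primitive ⇔ z has order 124 in GF(5)[z]/(f), i.e. z^(124/q) ≠ 1 for each prime q | 124.
z^(62) mod f = 4.
z^(4) mod f = z² + 2z.
None equal 1, so z has full order 124; f is primitive.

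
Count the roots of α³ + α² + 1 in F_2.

0

Write h(α) = α³ + α² + 1.
Evaluate at each of the 2 elements of F_2:
h(0) = 1; h(1) = 1.
No element is a root.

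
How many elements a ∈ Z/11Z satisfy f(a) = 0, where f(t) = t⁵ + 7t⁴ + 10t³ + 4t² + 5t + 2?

Evaluate at each of the 11 elements of Z/11Z:
f(0) = 2; f(1) = 7; f(2) = 10; f(3) = 0 → root; f(4) = 0 → root; f(5) = 0 → root; f(6) = 0 → root; f(7) = 9; f(8) = 0 → root; f(9) = 8; f(10) = 8.
Roots: {3, 4, 5, 6, 8}.

5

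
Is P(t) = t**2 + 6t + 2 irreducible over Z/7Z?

Check for roots in Z/7Z: P(0) = 2; P(1) = 2; P(2) = 4; P(3) = 1; P(4) = 0 → root; P(5) = 1; P(6) = 4.
P(4) = 0, so (t − 4) divides P(t); P is reducible.

No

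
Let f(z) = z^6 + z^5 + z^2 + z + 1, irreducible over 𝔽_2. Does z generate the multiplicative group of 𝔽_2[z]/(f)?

|GF(2^6)^×| = 2^6 − 1 = 63. Prime factorization: 63 = 3^2·7.
f is primitive ⇔ z has order 63 in GF(2)[z]/(f), i.e. z^(63/q) ≠ 1 for each prime q | 63.
z^(21) mod f = z^5 + z^3 + z^2.
z^(9) mod f = z^3 + z^2 + 1.
None equal 1, so z has full order 63; f is primitive.

Yes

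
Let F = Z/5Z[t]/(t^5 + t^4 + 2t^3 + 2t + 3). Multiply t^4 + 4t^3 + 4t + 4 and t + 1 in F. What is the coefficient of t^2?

4

Multiply in Z/5Z[t]: (t^4 + 4t^3 + 4t + 4)·(t + 1) = t^5 + 4t^3 + 4t^2 + 3t + 4.
Reduce using t^5 ≡ 4t^4 + 3t^3 + 3t + 2 (mod t^5 + t^4 + 2t^3 + 2t + 3).
Reduced: 4t^4 + 2t^3 + 4t^2 + t + 1.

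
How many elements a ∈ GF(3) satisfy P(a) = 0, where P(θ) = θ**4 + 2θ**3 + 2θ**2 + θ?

3

Evaluate at each of the 3 elements of GF(3):
P(0) = 0 → root; P(1) = 0 → root; P(2) = 0 → root.
Roots: {0, 1, 2}.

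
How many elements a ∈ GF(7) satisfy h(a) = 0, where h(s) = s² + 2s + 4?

Evaluate at each of the 7 elements of GF(7):
h(0) = 4; h(1) = 0 → root; h(2) = 5; h(3) = 5; h(4) = 0 → root; h(5) = 4; h(6) = 3.
Roots: {1, 4}.

2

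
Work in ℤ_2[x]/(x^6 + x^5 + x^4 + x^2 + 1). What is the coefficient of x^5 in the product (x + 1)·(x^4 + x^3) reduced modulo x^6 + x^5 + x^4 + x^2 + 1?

Multiply in ℤ_2[x]: (x + 1)·(x^4 + x^3) = x^5 + x^3.
Reduced: x^5 + x^3.

1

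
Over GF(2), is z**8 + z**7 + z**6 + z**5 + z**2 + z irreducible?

Write P(z) = z**8 + z**7 + z**6 + z**5 + z**2 + z.
Check for roots in GF(2): P(0) = 0 → root; P(1) = 0 → root.
P(0) = 0, so (z) divides P(z); P is reducible.

No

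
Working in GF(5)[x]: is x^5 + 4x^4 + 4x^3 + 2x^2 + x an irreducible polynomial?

No

Write h(x) = x^5 + 4x^4 + 4x^3 + 2x^2 + x.
Check for roots in GF(5): h(0) = 0 → root; h(1) = 2; h(2) = 3; h(3) = 1; h(4) = 0 → root.
h(0) = 0, so (x) divides h(x); h is reducible.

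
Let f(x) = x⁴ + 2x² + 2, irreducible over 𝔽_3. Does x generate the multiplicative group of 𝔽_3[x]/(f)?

|GF(3^4)^×| = 3^4 − 1 = 80. Prime factorization: 80 = 2^4·5.
f is primitive ⇔ x has order 80 in GF(3)[x]/(f), i.e. x^(80/q) ≠ 1 for each prime q | 80.
x^(40) mod f = 2.
x^(16) mod f = 1
Since x^(16) = 1, the order of x divides 16 < 80; not primitive.

No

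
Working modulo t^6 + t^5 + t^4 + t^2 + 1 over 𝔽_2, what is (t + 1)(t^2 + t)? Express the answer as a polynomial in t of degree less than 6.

t^3 + t

Multiply in 𝔽_2[t]: (t + 1)·(t^2 + t) = t^3 + t.
Reduced: t^3 + t.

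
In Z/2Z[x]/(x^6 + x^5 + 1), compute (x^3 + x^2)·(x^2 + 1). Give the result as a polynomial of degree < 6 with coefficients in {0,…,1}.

x^5 + x^4 + x^3 + x^2

Multiply in Z/2Z[x]: (x^3 + x^2)·(x^2 + 1) = x^5 + x^4 + x^3 + x^2.
Reduced: x^5 + x^4 + x^3 + x^2.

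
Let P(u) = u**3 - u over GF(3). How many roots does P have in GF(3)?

Evaluate at each of the 3 elements of GF(3):
P(0) = 0 → root; P(1) = 0 → root; P(2) = 0 → root.
Roots: {0, 1, 2}.

3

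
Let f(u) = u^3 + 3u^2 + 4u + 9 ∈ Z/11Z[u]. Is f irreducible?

Yes

Check each element of Z/11Z for a root: f(0)=9, f(1)=6, f(2)=4, f(3)=9, f(4)=5, f(5)=9, f(6)=5, f(7)=10, f(8)=8, f(9)=5, f(10)=7.
No roots. A degree-3 polynomial over a field with no linear factor is irreducible.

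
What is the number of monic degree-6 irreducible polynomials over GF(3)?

116

By the necklace-counting formula, N_3(6) = (1/6) Σ_{d|6} μ(6/d)·3^d.
Divisors of 6: 1, 2, 3, 6; μ(6/d) for each: 1, -1, -1, 1.
Σ = 3^1 − 3^2 − 3^3 + 3^6 = 696.
N = 696/6 = 116.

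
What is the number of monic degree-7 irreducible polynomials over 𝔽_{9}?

683280

x^(9^7) − x is the product of all monic irreducibles of degree dividing 7; Möbius inversion gives N = (1/7) Σ μ(7/d)·9^d.
Divisors of 7: 1, 7; μ(7/d) for each: -1, 1.
Σ = − 9^1 + 9^7 = 4782960.
N = 4782960/7 = 683280.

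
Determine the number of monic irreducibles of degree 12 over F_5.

The number of monic irreducibles of degree 12 over GF(5) is (1/12)·Σ_{d∣12} μ(12/d) 5^d.
Divisors of 12: 1, 2, 3, 4, 6, 12; μ(12/d) for each: 0, 1, 0, -1, -1, 1.
Σ = 5^2 − 5^4 − 5^6 + 5^12 = 244124400.
N = 244124400/12 = 20343700.

20343700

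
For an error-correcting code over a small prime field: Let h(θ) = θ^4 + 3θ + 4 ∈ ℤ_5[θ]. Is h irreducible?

Yes

Check for roots in ℤ_5: h(0) = 4; h(1) = 3; h(2) = 1; h(3) = 4; h(4) = 2.
No roots, so no linear factors.
Degree-2 irreducible divisors: test the 10 monic irreducibles of degree 2 over GF(5).
None of them divide h (all give nonzero remainder).
No irreducible factor of degree ≤ 2 exists, so h is irreducible over GF(5).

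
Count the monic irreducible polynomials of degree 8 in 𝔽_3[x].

810

x^(3^8) − x is the product of all monic irreducibles of degree dividing 8; Möbius inversion gives N = (1/8) Σ μ(8/d)·3^d.
Divisors of 8: 1, 2, 4, 8; μ(8/d) for each: 0, 0, -1, 1.
Σ = − 3^4 + 3^8 = 6480.
N = 6480/8 = 810.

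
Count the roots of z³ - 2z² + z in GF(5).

Write P(z) = z³ - 2z² + z.
Evaluate at each of the 5 elements of GF(5):
P(0) = 0 → root; P(1) = 0 → root; P(2) = 2; P(3) = 2; P(4) = 1.
Roots: {0, 1}.

2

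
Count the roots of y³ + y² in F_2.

2

Write g(y) = y³ + y².
Evaluate at each of the 2 elements of F_2:
g(0) = 0 → root; g(1) = 0 → root.
Roots: {0, 1}.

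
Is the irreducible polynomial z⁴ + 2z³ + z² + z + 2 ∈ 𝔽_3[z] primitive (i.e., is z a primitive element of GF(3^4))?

Write f(z) = z⁴ + 2z³ + z² + z + 2.
|GF(3^4)^×| = 3^4 − 1 = 80. Prime factorization: 80 = 2^4·5.
f is primitive ⇔ z has order 80 in GF(3)[z]/(f), i.e. z^(80/q) ≠ 1 for each prime q | 80.
z^(40) mod f = 2.
z^(16) mod f = z³ + 1.
None equal 1, so z has full order 80; f is primitive.

Yes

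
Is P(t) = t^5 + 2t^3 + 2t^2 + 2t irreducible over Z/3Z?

Check for roots in Z/3Z: P(0) = 0 → root; P(1) = 1; P(2) = 0 → root.
P(0) = 0, so (t) divides P(t); P is reducible.

No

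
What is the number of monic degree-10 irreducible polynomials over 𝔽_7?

By the necklace-counting formula, N_7(10) = (1/10) Σ_{d|10} μ(10/d)·7^d.
Divisors of 10: 1, 2, 5, 10; μ(10/d) for each: 1, -1, -1, 1.
Σ = 7^1 − 7^2 − 7^5 + 7^10 = 282458400.
N = 282458400/10 = 28245840.

28245840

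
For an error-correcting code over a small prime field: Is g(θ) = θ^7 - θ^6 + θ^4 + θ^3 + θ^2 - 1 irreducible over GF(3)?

Check for roots in GF(3): g(0) = 2; g(1) = 2; g(2) = 1.
No roots, so no linear factors.
Monic irreducibles of degree 2 over GF(3): θ^2 + 1, θ^2 + θ - 1, θ^2 - θ - 1.
None of them divide g (all give nonzero remainder).
Degree-3 irreducible divisors: test the 8 monic irreducibles of degree 3 over GF(3).
None of them divide g (all give nonzero remainder).
No irreducible factor of degree ≤ 3 exists, so g is irreducible over GF(3).

Yes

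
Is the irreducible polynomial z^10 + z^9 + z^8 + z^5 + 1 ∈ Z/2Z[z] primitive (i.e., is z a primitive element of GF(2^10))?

Write f(z) = z^10 + z^9 + z^8 + z^5 + 1.
|GF(2^10)^×| = 2^10 − 1 = 1023. Prime factorization: 1023 = 3·11·31.
f is primitive ⇔ z has order 1023 in GF(2)[z]/(f), i.e. z^(1023/q) ≠ 1 for each prime q | 1023.
z^(341) mod f = z^9 + z^8 + z^7 + z^5 + z^3.
z^(93) mod f = z^9 + z^8 + z^4 + z^3 + z^2 + z + 1.
z^(33) mod f = z^9 + z^8 + z^6 + z^5 + z^4 + z^3 + z^2 + 1.
None equal 1, so z has full order 1023; f is primitive.

Yes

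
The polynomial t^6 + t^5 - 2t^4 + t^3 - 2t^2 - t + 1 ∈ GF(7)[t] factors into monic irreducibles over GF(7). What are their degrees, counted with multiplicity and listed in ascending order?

Write f(t) = t^6 + t^5 - 2t^4 + t^3 - 2t^2 - t + 1.
Linear factors from roots: (t - 2).
Complete factorization: f(t) = (t - 2)·(t^2 - 3t - 2)·(t^3 - t^2 + 3t + 2).
Factor degrees with multiplicity: 1 + 2 + 3 = 6.

1, 2, 3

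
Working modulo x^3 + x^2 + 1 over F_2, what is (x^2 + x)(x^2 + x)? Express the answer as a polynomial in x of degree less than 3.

x + 1

Multiply in F_2[x]: (x^2 + x)·(x^2 + x) = x^4 + x^2.
Reduce using x^3 ≡ x^2 + 1 (mod x^3 + x^2 + 1).
Reduced: x + 1.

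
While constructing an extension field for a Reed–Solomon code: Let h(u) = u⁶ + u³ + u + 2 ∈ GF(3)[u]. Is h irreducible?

Yes

Check for roots in GF(3): h(0) = 2; h(1) = 2; h(2) = 1.
No roots, so no linear factors.
Monic irreducibles of degree 2 over GF(3): u² + 1, u² + u + 2, u² + 2u + 2.
None of them divide h (all give nonzero remainder).
Degree-3 irreducible divisors: test the 8 monic irreducibles of degree 3 over GF(3).
None of them divide h (all give nonzero remainder).
No irreducible factor of degree ≤ 3 exists, so h is irreducible over GF(3).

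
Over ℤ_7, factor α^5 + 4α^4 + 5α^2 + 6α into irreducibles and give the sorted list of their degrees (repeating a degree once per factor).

1, 1, 3

Write h(α) = α^5 + 4α^4 + 5α^2 + 6α.
Linear factors from roots: (α), (α + 4).
Complete factorization: h(α) = (α)·(α + 4)·(α^3 + 5).
Factor degrees with multiplicity: 1 + 1 + 3 = 5.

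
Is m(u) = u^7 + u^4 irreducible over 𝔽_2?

No

Check for roots in 𝔽_2: m(0) = 0 → root; m(1) = 0 → root.
m(0) = 0, so (u) divides m(u); m is reducible.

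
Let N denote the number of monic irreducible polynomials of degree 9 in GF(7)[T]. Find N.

4483696

The number of monic irreducibles of degree 9 over GF(7) is (1/9)·Σ_{d∣9} μ(9/d) 7^d.
Divisors of 9: 1, 3, 9; μ(9/d) for each: 0, -1, 1.
Σ = − 7^3 + 7^9 = 40353264.
N = 40353264/9 = 4483696.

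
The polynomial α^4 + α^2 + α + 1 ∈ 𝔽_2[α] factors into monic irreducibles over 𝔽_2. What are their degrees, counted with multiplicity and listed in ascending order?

Write h(α) = α^4 + α^2 + α + 1.
Roots in 𝔽_2: h(0) = 1; h(1) = 0 → root.
Linear factors from roots: (α + 1).
Complete factorization: h(α) = (α + 1)·(α^3 + α^2 + 1).
Factor degrees with multiplicity: 1 + 3 = 4.

1, 3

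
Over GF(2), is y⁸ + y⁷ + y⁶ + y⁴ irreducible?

No

Write g(y) = y⁸ + y⁷ + y⁶ + y⁴.
Check for roots in GF(2): g(0) = 0 → root; g(1) = 0 → root.
g(0) = 0, so (y) divides g(y); g is reducible.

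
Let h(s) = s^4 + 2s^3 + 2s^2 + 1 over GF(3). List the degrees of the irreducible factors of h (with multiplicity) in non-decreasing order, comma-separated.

Roots in GF(3): h(0) = 1; h(1) = 0 → root; h(2) = 2.
Linear factors from roots: (s + 2).
Complete factorization: h(s) = (s + 2)·(s^3 + 2s + 2).
Factor degrees with multiplicity: 1 + 3 = 4.

1, 3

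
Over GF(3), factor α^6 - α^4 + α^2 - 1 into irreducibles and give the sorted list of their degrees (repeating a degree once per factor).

1, 1, 2, 2

Write f(α) = α^6 - α^4 + α^2 - 1.
Roots in GF(3): f(0) = 2; f(1) = 0 → root; f(2) = 0 → root.
Linear factors from roots: (α - 1), (α + 1).
Complete factorization: f(α) = (α + 1)·(α - 1)·(α^2 + α - 1)·(α^2 - α - 1).
Factor degrees with multiplicity: 1 + 1 + 2 + 2 = 6.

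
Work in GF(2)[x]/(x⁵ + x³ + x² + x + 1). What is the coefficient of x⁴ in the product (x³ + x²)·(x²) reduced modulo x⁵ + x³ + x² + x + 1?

1

Multiply in GF(2)[x]: (x³ + x²)·(x²) = x⁵ + x⁴.
Reduce using x⁵ ≡ x³ + x² + x + 1 (mod x⁵ + x³ + x² + x + 1).
Reduced: x⁴ + x³ + x² + x + 1.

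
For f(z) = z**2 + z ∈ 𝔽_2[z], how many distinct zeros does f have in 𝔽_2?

2

Evaluate at each of the 2 elements of 𝔽_2:
f(0) = 0 → root; f(1) = 0 → root.
Roots: {0, 1}.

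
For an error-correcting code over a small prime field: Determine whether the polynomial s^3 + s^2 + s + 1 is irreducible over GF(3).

Write h(s) = s^3 + s^2 + s + 1.
Check for roots in GF(3): h(0) = 1; h(1) = 1; h(2) = 0 → root.
h(2) = 0, so (s − 2) divides h(s); h is reducible.

No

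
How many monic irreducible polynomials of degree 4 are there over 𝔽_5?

150

By the necklace-counting formula, N_5(4) = (1/4) Σ_{d|4} μ(4/d)·5^d.
Divisors of 4: 1, 2, 4; μ(4/d) for each: 0, -1, 1.
Σ = − 5^2 + 5^4 = 600.
N = 600/4 = 150.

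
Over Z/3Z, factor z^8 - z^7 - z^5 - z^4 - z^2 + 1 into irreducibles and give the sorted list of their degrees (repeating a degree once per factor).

8

Write f(z) = z^8 - z^7 - z^5 - z^4 - z^2 + 1.
Roots in Z/3Z: f(0) = 1; f(1) = 1; f(2) = 2.
Complete factorization: f(z) = (z^8 - z^7 - z^5 - z^4 - z^2 + 1).
Factor degrees with multiplicity: 8 = 8.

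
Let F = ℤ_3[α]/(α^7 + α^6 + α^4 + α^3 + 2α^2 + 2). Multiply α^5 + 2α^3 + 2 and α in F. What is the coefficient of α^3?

0

Multiply in ℤ_3[α]: (α^5 + 2α^3 + 2)·(α) = α^6 + 2α^4 + 2α.
Reduced: α^6 + 2α^4 + 2α.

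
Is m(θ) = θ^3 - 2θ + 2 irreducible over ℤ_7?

Check for roots in ℤ_7: m(0) = 2; m(1) = 1; m(2) = 6; m(3) = 2; m(4) = 2; m(5) = 5; m(6) = 3.
No roots. A degree-3 polynomial over a field with no linear factor is irreducible.

Yes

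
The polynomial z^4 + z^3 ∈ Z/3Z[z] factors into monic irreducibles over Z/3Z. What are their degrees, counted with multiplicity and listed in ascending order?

1, 1, 1, 1

Write g(z) = z^4 + z^3.
Roots in Z/3Z: g(0) = 0 → root; g(1) = 2; g(2) = 0 → root.
Linear factors from roots: (z), (z + 1).
Complete factorization: g(z) = (z + 1)·(z)^3.
Factor degrees with multiplicity: 1 + 1 + 1 + 1 = 4.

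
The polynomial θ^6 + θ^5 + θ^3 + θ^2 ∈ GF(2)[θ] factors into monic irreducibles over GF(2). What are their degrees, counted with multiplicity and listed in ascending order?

1, 1, 1, 1, 2

Write f(θ) = θ^6 + θ^5 + θ^3 + θ^2.
Roots in GF(2): f(0) = 0 → root; f(1) = 0 → root.
Linear factors from roots: (θ), (θ + 1).
Complete factorization: f(θ) = (θ)^2·(θ + 1)^2·(θ^2 + θ + 1).
Factor degrees with multiplicity: 1 + 1 + 1 + 1 + 2 = 6.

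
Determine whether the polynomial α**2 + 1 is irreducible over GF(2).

No

Write f(α) = α**2 + 1.
Check for roots in GF(2): f(0) = 1; f(1) = 0 → root.
f(1) = 0, so (α − 1) divides f(α); f is reducible.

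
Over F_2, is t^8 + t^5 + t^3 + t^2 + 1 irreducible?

Write g(t) = t^8 + t^5 + t^3 + t^2 + 1.
Check for roots in F_2: g(0) = 1; g(1) = 1.
No roots, so no linear factors.
Monic irreducibles of degree 2 over GF(2): t^2 + t + 1.
None of them divide g (all give nonzero remainder).
Monic irreducibles of degree 3 over GF(2): t^3 + t + 1, t^3 + t^2 + 1.
None of them divide g (all give nonzero remainder).
Monic irreducibles of degree 4 over GF(2): t^4 + t + 1, t^4 + t^3 + 1, t^4 + t^3 + t^2 + t + 1.
None of them divide g (all give nonzero remainder).
No irreducible factor of degree ≤ 4 exists, so g is irreducible over GF(2).

Yes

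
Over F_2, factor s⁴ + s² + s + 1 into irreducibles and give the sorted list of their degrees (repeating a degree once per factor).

Write h(s) = s⁴ + s² + s + 1.
Roots in F_2: h(0) = 1; h(1) = 0 → root.
Linear factors from roots: (s + 1).
Complete factorization: h(s) = (s + 1)·(s³ + s² + 1).
Factor degrees with multiplicity: 1 + 3 = 4.

1, 3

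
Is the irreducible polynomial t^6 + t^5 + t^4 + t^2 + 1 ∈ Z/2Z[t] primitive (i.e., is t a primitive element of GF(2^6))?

No

Write f(t) = t^6 + t^5 + t^4 + t^2 + 1.
|GF(2^6)^×| = 2^6 − 1 = 63. Prime factorization: 63 = 3^2·7.
f is primitive ⇔ t has order 63 in GF(2)[t]/(f), i.e. t^(63/q) ≠ 1 for each prime q | 63.
t^(21) mod f = 1
t^(9) mod f = t^3 + 1.
Since t^(21) = 1, the order of t divides 21 < 63; not primitive.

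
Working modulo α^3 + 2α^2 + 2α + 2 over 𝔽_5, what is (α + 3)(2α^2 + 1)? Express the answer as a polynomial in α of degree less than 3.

2α^2 + 2α + 4

Multiply in 𝔽_5[α]: (α + 3)·(2α^2 + 1) = 2α^3 + α^2 + α + 3.
Reduce using α^3 ≡ 3α^2 + 3α + 3 (mod α^3 + 2α^2 + 2α + 2).
Reduced: 2α^2 + 2α + 4.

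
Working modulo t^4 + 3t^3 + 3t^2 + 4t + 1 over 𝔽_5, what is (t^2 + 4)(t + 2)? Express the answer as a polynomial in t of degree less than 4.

t^3 + 2t^2 + 4t + 3

Multiply in 𝔽_5[t]: (t^2 + 4)·(t + 2) = t^3 + 2t^2 + 4t + 3.
Reduced: t^3 + 2t^2 + 4t + 3.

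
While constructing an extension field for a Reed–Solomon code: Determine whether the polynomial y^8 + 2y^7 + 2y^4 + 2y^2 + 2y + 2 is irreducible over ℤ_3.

Write P(y) = y^8 + 2y^7 + 2y^4 + 2y^2 + 2y + 2.
Check for roots in ℤ_3: P(0) = 2; P(1) = 2; P(2) = 0 → root.
P(2) = 0, so (y − 2) divides P(y); P is reducible.

No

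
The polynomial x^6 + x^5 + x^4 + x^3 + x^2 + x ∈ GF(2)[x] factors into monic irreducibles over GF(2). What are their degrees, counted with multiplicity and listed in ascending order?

Write h(x) = x^6 + x^5 + x^4 + x^3 + x^2 + x.
Roots in GF(2): h(0) = 0 → root; h(1) = 0 → root.
Linear factors from roots: (x), (x + 1).
Complete factorization: h(x) = (x)·(x + 1)·(x^2 + x + 1)^2.
Factor degrees with multiplicity: 1 + 1 + 2 + 2 = 6.

1, 1, 2, 2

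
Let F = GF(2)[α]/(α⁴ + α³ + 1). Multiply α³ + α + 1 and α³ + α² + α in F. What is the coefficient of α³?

Multiply in GF(2)[α]: (α³ + α + 1)·(α³ + α² + α) = α⁶ + α⁵ + α.
Reduce using α⁴ ≡ α³ + 1 (mod α⁴ + α³ + 1).
Reduced: α² + α.

0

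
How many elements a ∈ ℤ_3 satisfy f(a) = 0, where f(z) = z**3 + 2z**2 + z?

Evaluate at each of the 3 elements of ℤ_3:
f(0) = 0 → root; f(1) = 1; f(2) = 0 → root.
Roots: {0, 2}.

2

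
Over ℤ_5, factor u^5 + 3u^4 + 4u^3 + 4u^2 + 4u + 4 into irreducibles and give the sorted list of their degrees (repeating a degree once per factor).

Write g(u) = u^5 + 3u^4 + 4u^3 + 4u^2 + 4u + 4.
Roots in ℤ_5: g(0) = 4; g(1) = 0 → root; g(2) = 0 → root; g(3) = 1; g(4) = 2.
Linear factors from roots: (u + 4), (u + 3).
Complete factorization: g(u) = (u + 3)·(u + 4)·(u^3 + u^2 + 2).
Factor degrees with multiplicity: 1 + 1 + 3 = 5.

1, 1, 3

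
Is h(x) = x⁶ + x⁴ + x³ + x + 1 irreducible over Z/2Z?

Check for roots in Z/2Z: h(0) = 1; h(1) = 1.
No roots, so no linear factors.
Monic irreducibles of degree 2 over GF(2): x² + x + 1.
None of them divide h (all give nonzero remainder).
Monic irreducibles of degree 3 over GF(2): x³ + x + 1, x³ + x² + 1.
None of them divide h (all give nonzero remainder).
No irreducible factor of degree ≤ 3 exists, so h is irreducible over GF(2).

Yes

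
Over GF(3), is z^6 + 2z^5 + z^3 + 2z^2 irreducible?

No

Write m(z) = z^6 + 2z^5 + z^3 + 2z^2.
Check for roots in GF(3): m(0) = 0 → root; m(1) = 0 → root; m(2) = 0 → root.
m(0) = 0, so (z) divides m(z); m is reducible.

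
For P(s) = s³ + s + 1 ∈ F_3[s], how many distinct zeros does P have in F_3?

Evaluate at each of the 3 elements of F_3:
P(0) = 1; P(1) = 0 → root; P(2) = 2.
Roots: {1}.

1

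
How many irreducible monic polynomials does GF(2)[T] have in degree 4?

By the necklace-counting formula, N_2(4) = (1/4) Σ_{d|4} μ(4/d)·2^d.
Divisors of 4: 1, 2, 4; μ(4/d) for each: 0, -1, 1.
Σ = − 2^2 + 2^4 = 12.
N = 12/4 = 3.

3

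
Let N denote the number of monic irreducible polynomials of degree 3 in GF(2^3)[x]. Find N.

Gauss's count: N_{8}(3) = (1/3) Σ_{d|3} μ(3/d)·8^d.
Divisors of 3: 1, 3; μ(3/d) for each: -1, 1.
Σ = − 8^1 + 8^3 = 504.
N = 504/3 = 168.

168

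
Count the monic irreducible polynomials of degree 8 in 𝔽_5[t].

Gauss's count: N_{5}(8) = (1/8) Σ_{d|8} μ(8/d)·5^d.
Divisors of 8: 1, 2, 4, 8; μ(8/d) for each: 0, 0, -1, 1.
Σ = − 5^4 + 5^8 = 390000.
N = 390000/8 = 48750.

48750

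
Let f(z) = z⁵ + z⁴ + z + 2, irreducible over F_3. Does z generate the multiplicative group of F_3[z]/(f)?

No

|GF(3^5)^×| = 3^5 − 1 = 242. Prime factorization: 242 = 2·11^2.
f is primitive ⇔ z has order 242 in GF(3)[z]/(f), i.e. z^(242/q) ≠ 1 for each prime q | 242.
z^(121) mod f = 1
z^(22) mod f = z⁴ + 2z³ + z + 1.
Since z^(121) = 1, the order of z divides 121 < 242; not primitive.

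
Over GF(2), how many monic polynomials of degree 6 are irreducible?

x^(2^6) − x is the product of all monic irreducibles of degree dividing 6; Möbius inversion gives N = (1/6) Σ μ(6/d)·2^d.
Divisors of 6: 1, 2, 3, 6; μ(6/d) for each: 1, -1, -1, 1.
Σ = 2^1 − 2^2 − 2^3 + 2^6 = 54.
N = 54/6 = 9.

9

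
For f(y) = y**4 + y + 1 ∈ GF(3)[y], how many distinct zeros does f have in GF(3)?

Evaluate at each of the 3 elements of GF(3):
f(0) = 1; f(1) = 0 → root; f(2) = 1.
Roots: {1}.

1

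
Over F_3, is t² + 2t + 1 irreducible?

No

Write P(t) = t² + 2t + 1.
Check for roots in F_3: P(0) = 1; P(1) = 1; P(2) = 0 → root.
P(2) = 0, so (t − 2) divides P(t); P is reducible.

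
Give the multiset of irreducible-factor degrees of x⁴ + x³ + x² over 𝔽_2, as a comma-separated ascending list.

1, 1, 2

Write g(x) = x⁴ + x³ + x².
Roots in 𝔽_2: g(0) = 0 → root; g(1) = 1.
Linear factors from roots: (x).
Complete factorization: g(x) = (x)^2·(x² + x + 1).
Factor degrees with multiplicity: 1 + 1 + 2 = 4.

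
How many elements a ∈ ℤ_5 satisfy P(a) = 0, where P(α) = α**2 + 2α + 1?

Evaluate at each of the 5 elements of ℤ_5:
P(0) = 1; P(1) = 4; P(2) = 4; P(3) = 1; P(4) = 0 → root.
Roots: {4}.

1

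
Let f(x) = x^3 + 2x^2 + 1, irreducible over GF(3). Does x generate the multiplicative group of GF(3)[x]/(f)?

Yes

|GF(3^3)^×| = 3^3 − 1 = 26. Prime factorization: 26 = 2·13.
f is primitive ⇔ x has order 26 in GF(3)[x]/(f), i.e. x^(26/q) ≠ 1 for each prime q | 26.
x^(13) mod f = 2.
x^(2) mod f = x^2.
None equal 1, so x has full order 26; f is primitive.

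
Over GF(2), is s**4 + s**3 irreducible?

No

Write h(s) = s**4 + s**3.
Check for roots in GF(2): h(0) = 0 → root; h(1) = 0 → root.
h(0) = 0, so (s) divides h(s); h is reducible.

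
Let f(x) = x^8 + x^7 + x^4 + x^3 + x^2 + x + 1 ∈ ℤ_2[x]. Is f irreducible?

Yes

Check for roots in ℤ_2: f(0) = 1; f(1) = 1.
No roots, so no linear factors.
Monic irreducibles of degree 2 over GF(2): x^2 + x + 1.
None of them divide f (all give nonzero remainder).
Monic irreducibles of degree 3 over GF(2): x^3 + x + 1, x^3 + x^2 + 1.
None of them divide f (all give nonzero remainder).
Monic irreducibles of degree 4 over GF(2): x^4 + x + 1, x^4 + x^3 + 1, x^4 + x^3 + x^2 + x + 1.
None of them divide f (all give nonzero remainder).
No irreducible factor of degree ≤ 4 exists, so f is irreducible over GF(2).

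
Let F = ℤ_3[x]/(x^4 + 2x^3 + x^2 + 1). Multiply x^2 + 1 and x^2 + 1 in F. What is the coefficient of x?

Multiply in ℤ_3[x]: (x^2 + 1)·(x^2 + 1) = x^4 + 2x^2 + 1.
Reduce using x^4 ≡ x^3 + 2x^2 + 2 (mod x^4 + 2x^3 + x^2 + 1).
Reduced: x^3 + x^2.

0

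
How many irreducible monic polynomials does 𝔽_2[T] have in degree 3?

2

x^(2^3) − x is the product of all monic irreducibles of degree dividing 3; Möbius inversion gives N = (1/3) Σ μ(3/d)·2^d.
Divisors of 3: 1, 3; μ(3/d) for each: -1, 1.
Σ = − 2^1 + 2^3 = 6.
N = 6/3 = 2.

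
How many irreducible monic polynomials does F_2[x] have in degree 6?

9

By the necklace-counting formula, N_2(6) = (1/6) Σ_{d|6} μ(6/d)·2^d.
Divisors of 6: 1, 2, 3, 6; μ(6/d) for each: 1, -1, -1, 1.
Σ = 2^1 − 2^2 − 2^3 + 2^6 = 54.
N = 54/6 = 9.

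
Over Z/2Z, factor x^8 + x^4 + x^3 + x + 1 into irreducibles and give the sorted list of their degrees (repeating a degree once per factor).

8

Write f(x) = x^8 + x^4 + x^3 + x + 1.
Roots in Z/2Z: f(0) = 1; f(1) = 1.
Complete factorization: f(x) = (x^8 + x^4 + x^3 + x + 1).
Factor degrees with multiplicity: 8 = 8.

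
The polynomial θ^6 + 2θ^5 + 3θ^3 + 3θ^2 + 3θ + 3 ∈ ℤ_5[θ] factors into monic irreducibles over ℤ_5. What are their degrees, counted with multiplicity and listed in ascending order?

Write g(θ) = θ^6 + 2θ^5 + 3θ^3 + 3θ^2 + 3θ + 3.
Roots in ℤ_5: g(0) = 3; g(1) = 0 → root; g(2) = 3; g(3) = 0 → root; g(4) = 4.
Linear factors from roots: (θ + 4), (θ + 2).
Complete factorization: g(θ) = (θ + 4)·(θ + 2)^3·(θ^2 + 2θ + 4).
Factor degrees with multiplicity: 1 + 1 + 1 + 1 + 2 = 6.

1, 1, 1, 1, 2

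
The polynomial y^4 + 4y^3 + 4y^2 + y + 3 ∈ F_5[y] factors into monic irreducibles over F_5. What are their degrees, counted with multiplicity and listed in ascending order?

Write g(y) = y^4 + 4y^3 + 4y^2 + y + 3.
Roots in F_5: g(0) = 3; g(1) = 3; g(2) = 4; g(3) = 1; g(4) = 3.
Complete factorization: g(y) = (y^4 + 4y^3 + 4y^2 + y + 3).
Factor degrees with multiplicity: 4 = 4.

4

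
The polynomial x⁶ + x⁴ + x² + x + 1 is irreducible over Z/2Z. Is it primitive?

No

Write f(x) = x⁶ + x⁴ + x² + x + 1.
|GF(2^6)^×| = 2^6 − 1 = 63. Prime factorization: 63 = 3^2·7.
f is primitive ⇔ x has order 63 in GF(2)[x]/(f), i.e. x^(63/q) ≠ 1 for each prime q | 63.
x^(21) mod f = 1
x^(9) mod f = x⁴ + x² + x.
Since x^(21) = 1, the order of x divides 21 < 63; not primitive.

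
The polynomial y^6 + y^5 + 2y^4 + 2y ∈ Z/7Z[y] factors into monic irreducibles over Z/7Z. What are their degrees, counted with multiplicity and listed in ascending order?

Write f(y) = y^6 + y^5 + 2y^4 + 2y.
Linear factors from roots: (y), (y + 1).
Complete factorization: f(y) = (y)·(y + 1)^2·(y^3 - y^2 + 3y + 2).
Factor degrees with multiplicity: 1 + 1 + 1 + 3 = 6.

1, 1, 1, 3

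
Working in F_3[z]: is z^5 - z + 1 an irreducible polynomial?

Yes

Write g(z) = z^5 - z + 1.
Check for roots in F_3: g(0) = 1; g(1) = 1; g(2) = 1.
No roots, so no linear factors.
Monic irreducibles of degree 2 over GF(3): z^2 + 1, z^2 + z - 1, z^2 - z - 1.
None of them divide g (all give nonzero remainder).
No irreducible factor of degree ≤ 2 exists, so g is irreducible over GF(3).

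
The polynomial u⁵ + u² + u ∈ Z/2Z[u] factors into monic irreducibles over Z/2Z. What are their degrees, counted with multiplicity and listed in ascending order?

Write f(u) = u⁵ + u² + u.
Roots in Z/2Z: f(0) = 0 → root; f(1) = 1.
Linear factors from roots: (u).
Complete factorization: f(u) = (u)·(u⁴ + u + 1).
Factor degrees with multiplicity: 1 + 4 = 5.

1, 4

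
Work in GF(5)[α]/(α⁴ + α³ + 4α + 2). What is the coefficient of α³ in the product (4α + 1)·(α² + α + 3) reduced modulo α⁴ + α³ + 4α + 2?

4

Multiply in GF(5)[α]: (4α + 1)·(α² + α + 3) = 4α³ + 3α + 3.
Reduced: 4α³ + 3α + 3.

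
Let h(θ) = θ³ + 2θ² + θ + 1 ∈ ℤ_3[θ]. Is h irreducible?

Check for roots in ℤ_3: h(0) = 1; h(1) = 2; h(2) = 1.
No roots. A degree-3 polynomial over a field with no linear factor is irreducible.

Yes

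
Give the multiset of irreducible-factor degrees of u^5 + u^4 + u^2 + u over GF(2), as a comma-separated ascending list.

1, 1, 1, 2

Write h(u) = u^5 + u^4 + u^2 + u.
Roots in GF(2): h(0) = 0 → root; h(1) = 0 → root.
Linear factors from roots: (u), (u + 1).
Complete factorization: h(u) = (u)·(u + 1)^2·(u^2 + u + 1).
Factor degrees with multiplicity: 1 + 1 + 1 + 2 = 5.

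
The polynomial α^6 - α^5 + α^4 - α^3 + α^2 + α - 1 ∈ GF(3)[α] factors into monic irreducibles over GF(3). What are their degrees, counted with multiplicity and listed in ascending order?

Write f(α) = α^6 - α^5 + α^4 - α^3 + α^2 + α - 1.
Roots in GF(3): f(0) = 2; f(1) = 1; f(2) = 0 → root.
Linear factors from roots: (α + 1).
Complete factorization: f(α) = (α + 1)·(α^2 - α - 1)·(α^3 - α^2 + 1).
Factor degrees with multiplicity: 1 + 2 + 3 = 6.

1, 2, 3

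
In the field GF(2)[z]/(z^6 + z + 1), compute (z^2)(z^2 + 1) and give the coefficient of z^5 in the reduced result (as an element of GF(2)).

Multiply in GF(2)[z]: (z^2)·(z^2 + 1) = z^4 + z^2.
Reduced: z^4 + z^2.

0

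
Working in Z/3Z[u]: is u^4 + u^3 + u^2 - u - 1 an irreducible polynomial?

Write g(u) = u^4 + u^3 + u^2 - u - 1.
Check for roots in Z/3Z: g(0) = 2; g(1) = 1; g(2) = 1.
No roots, so no linear factors.
Monic irreducibles of degree 2 over GF(3): u^2 + 1, u^2 + u - 1, u^2 - u - 1.
None of them divide g (all give nonzero remainder).
No irreducible factor of degree ≤ 2 exists, so g is irreducible over GF(3).

Yes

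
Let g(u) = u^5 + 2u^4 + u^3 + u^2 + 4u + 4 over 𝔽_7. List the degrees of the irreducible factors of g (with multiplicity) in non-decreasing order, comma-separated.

Complete factorization: g(u) = (u^5 + 2u^4 + u^3 + u^2 + 4u + 4).
Factor degrees with multiplicity: 5 = 5.

5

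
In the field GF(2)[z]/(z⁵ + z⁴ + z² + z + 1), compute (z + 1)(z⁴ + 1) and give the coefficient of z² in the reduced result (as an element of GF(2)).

Multiply in GF(2)[z]: (z + 1)·(z⁴ + 1) = z⁵ + z⁴ + z + 1.
Reduce using z⁵ ≡ z⁴ + z² + z + 1 (mod z⁵ + z⁴ + z² + z + 1).
Reduced: z².

1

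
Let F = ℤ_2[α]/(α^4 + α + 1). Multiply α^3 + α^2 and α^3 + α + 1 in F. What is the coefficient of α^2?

Multiply in ℤ_2[α]: (α^3 + α^2)·(α^3 + α + 1) = α^6 + α^5 + α^4 + α^2.
Reduce using α^4 ≡ α + 1 (mod α^4 + α + 1).
Reduced: α^3 + α^2 + 1.

1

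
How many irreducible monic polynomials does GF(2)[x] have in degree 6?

9

x^(2^6) − x is the product of all monic irreducibles of degree dividing 6; Möbius inversion gives N = (1/6) Σ μ(6/d)·2^d.
Divisors of 6: 1, 2, 3, 6; μ(6/d) for each: 1, -1, -1, 1.
Σ = 2^1 − 2^2 − 2^3 + 2^6 = 54.
N = 54/6 = 9.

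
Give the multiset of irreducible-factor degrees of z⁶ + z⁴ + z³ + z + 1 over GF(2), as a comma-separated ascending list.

6

Write g(z) = z⁶ + z⁴ + z³ + z + 1.
Roots in GF(2): g(0) = 1; g(1) = 1.
Complete factorization: g(z) = (z⁶ + z⁴ + z³ + z + 1).
Factor degrees with multiplicity: 6 = 6.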